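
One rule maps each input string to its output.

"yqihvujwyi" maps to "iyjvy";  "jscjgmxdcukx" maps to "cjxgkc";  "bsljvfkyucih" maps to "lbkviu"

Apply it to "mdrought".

rmhu

The rule is to keep every other character starting from the first (positions 1st, 3rd, 5th, ...), then swap each adjacent pair of characters (1↔2, 3↔4, ...).
Starting from "mdrought": after the first operation, "mruh"; after the second, "rmhu".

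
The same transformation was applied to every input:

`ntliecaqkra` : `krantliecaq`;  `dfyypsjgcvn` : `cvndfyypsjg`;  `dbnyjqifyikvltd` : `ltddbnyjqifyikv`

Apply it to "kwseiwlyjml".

The transformation: move the last 3 characters to the front (rotate right by 3).
Doing the same to "kwseiwlyjml": "jmlkwseiwly".

jmlkwseiwly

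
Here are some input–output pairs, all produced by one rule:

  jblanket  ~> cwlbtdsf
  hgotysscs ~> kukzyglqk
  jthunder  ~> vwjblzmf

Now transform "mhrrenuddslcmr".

The pattern: move the last 3 characters to the front (rotate right by 3), then shift every letter 8 places backward in the alphabet (wrapping around).
On "mhrrenuddslcmr" that produces "uejezjjwfmvvkd".

uejezjjwfmvvkd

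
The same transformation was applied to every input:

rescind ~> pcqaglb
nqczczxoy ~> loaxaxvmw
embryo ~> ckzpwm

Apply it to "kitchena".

The pattern: shift every letter 2 places backward in the alphabet (wrapping around).
Doing the same to "kitchena": "igrafcly".

igrafcly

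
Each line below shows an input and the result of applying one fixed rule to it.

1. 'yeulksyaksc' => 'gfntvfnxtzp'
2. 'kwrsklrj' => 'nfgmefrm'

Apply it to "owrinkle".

difgzjrm

The transformation: move the first 3 characters to the end (rotate left by 3), then shift every letter 5 places backward in the alphabet (wrapping around).
"owrinkle" → "inkleowr" → "difgzjrm".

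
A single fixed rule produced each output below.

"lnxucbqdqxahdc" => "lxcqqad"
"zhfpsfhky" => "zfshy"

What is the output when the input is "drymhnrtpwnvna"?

dyhrpnn

What's happening: keep every other character starting from the first (positions 1st, 3rd, 5th, ...).
Applying that to "drymhnrtpwnvna" gives "dyhrpnn".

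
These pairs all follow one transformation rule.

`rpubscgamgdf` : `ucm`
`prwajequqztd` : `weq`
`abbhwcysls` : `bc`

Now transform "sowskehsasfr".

In each case the input is transformed by: delete the last 2 characters, then keep one character in every 3, starting at position 3 (positions 3rd, 6th, 9th, ...).
Working it through for "sowskehsasfr": intermediate "sowskehsas", final "wea".

wea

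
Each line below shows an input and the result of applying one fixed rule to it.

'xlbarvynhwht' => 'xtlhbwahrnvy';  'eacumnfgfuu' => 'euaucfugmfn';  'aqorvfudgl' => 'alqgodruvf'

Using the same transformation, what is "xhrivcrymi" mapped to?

The rule is to take characters alternately from the front and the back (1st, last, 2nd, 2nd-last, ...).
Doing the same to "xhrivcrymi": "xihmryirvc".

xihmryirvc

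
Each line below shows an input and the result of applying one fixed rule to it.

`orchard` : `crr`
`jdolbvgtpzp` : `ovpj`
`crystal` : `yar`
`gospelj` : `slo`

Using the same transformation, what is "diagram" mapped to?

aai

Rule — move the first 2 characters to the end (rotate left by 2), then keep one character in every 3, starting at position 1 (positions 1st, 4th, 7th, ...).
"diagram" → "agramdi" → "aai".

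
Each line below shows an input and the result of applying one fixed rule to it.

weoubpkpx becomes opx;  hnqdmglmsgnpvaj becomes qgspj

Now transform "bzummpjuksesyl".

Each output is the input with this applied: keep one character in every 3, starting at position 3 (positions 3rd, 6th, 9th, ...).
"bzummpjuksesyl" → "upks".

upks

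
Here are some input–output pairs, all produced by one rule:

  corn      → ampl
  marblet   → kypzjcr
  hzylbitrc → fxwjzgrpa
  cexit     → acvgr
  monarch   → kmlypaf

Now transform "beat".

The rule is to shift every letter 2 places backward in the alphabet (wrapping around).
Doing the same to "beat": "zcyr".

zcyr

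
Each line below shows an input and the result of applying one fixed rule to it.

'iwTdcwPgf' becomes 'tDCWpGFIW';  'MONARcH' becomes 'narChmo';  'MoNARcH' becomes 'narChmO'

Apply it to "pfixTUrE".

IXtuRePF

Rule — move the first 2 characters to the end (rotate left by 2), then flip the case of every letter.
On "pfixTUrE": the first step gives "ixTUrEpf", and the second then gives "IXtuRePF".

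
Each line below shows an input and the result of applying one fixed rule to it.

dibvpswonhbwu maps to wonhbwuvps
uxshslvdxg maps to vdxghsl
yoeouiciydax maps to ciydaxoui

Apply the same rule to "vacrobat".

atrob

The rule is to delete the first 3 characters, then move the first 3 characters to the end (rotate left by 3).
Doing the same to "vacrobat": "atrob".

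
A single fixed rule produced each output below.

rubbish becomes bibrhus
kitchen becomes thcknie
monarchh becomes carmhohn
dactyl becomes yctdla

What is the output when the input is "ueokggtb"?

gkgubeto

Rule — take characters alternately from the front and the back (1st, last, 2nd, 2nd-last, ...), then move the last 3 characters to the front (rotate right by 3).
For "ueokggtb", step one produces "ubetogkg"; step two turns that into "gkgubeto".
(Check on "rubbish": → "rhusbib" → "bibrhus" ✓)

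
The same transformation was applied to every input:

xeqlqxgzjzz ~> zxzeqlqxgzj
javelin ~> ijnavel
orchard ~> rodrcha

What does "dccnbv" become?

Looking at the pairs, the operation is to swap the first and last characters, then move the last 2 characters to the front (rotate right by 2).
Doing the same to "dccnbv": "bdvccn".

bdvccn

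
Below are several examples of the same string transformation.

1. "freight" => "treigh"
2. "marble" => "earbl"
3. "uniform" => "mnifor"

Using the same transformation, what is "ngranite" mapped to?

egranit

The pattern: swap the first and last characters, then delete the last character.
Applying both steps to "ngranite": "egranitn", then "egranit".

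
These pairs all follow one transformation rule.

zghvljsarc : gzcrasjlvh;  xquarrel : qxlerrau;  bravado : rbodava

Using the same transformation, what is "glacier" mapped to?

Rule — reverse the string, then move the last 2 characters to the front (rotate right by 2).
Applying both steps to "glacier": "reicalg", then "lgreica".

lgreica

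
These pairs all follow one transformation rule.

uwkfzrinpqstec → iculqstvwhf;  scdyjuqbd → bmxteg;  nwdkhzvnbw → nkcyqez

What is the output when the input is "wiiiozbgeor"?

The pattern: shift every letter 3 places forward in the alphabet (wrapping around), then delete the first 3 characters.
Starting from "wiiiozbgeor": after the first operation, "zlllrcejhru"; after the second, "lrcejhru".

lrcejhru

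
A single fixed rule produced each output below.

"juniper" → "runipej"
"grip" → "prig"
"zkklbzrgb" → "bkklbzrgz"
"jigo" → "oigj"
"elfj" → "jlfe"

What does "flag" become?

glaf

Looking at the pairs, the operation is to swap the first and last characters.
"flag" → "glaf".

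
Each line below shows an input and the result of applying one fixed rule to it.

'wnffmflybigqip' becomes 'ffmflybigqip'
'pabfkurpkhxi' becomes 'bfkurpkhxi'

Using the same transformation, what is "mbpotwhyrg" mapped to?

potwhyrg

What's happening: delete the first 2 characters.
Applying that to "mbpotwhyrg" gives "potwhyrg".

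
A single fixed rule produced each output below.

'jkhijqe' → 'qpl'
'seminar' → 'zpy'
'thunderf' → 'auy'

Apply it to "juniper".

qpy

Rule — shift every letter 7 places forward in the alphabet (wrapping around), then keep one character in every 3, starting at position 1 (positions 1st, 4th, 7th, ...).
Working it through for "juniper": intermediate "qbupwly", final "qpy".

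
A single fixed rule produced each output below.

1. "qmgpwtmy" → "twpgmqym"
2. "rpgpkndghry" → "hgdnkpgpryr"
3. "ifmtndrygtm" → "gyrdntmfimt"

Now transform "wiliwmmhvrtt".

rvhmmwiliwtt

The pattern: move the last 2 characters to the front (rotate right by 2), then reverse the string.
Applying both steps to "wiliwmmhvrtt": "ttwiliwmmhvr", then "rvhmmwiliwtt".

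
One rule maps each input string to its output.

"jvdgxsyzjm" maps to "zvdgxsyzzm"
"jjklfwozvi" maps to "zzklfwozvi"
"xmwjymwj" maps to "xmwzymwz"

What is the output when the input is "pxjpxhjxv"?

pxzpxhzxv

The pattern: replace every "j" with "z".
Doing the same to "pxjpxhjxv": "pxzpxhzxv".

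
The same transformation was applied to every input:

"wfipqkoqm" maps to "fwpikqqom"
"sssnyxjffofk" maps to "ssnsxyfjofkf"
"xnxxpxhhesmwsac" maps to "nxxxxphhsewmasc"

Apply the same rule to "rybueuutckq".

Looking at the pairs, the operation is to swap each adjacent pair of characters (1↔2, 3↔4, ...).
For "rybueuutckq" the result is "yrubuetukcq".

yrubuetukcq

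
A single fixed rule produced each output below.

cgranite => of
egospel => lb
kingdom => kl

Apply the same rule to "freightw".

Each output is the input with this applied: keep one character in every 3, starting at position 3 (positions 3rd, 6th, 9th, ...), then shift every letter 3 places backward in the alphabet (wrapping around).
For "freightw" the result is "be".
(Check on "kingdom": → "no" → "kl" ✓)

be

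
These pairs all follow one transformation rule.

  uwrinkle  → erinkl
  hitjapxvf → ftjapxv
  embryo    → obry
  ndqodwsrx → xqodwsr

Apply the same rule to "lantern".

nnter

What's happening: delete the first 2 characters, then move the last character to the front.
"lantern" → "ntern" → "nnter".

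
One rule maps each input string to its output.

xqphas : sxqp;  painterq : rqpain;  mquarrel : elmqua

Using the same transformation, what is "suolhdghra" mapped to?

hrasuolh

What's happening: swap the front and back halves of the string, then delete the first 2 characters.
Doing the same to "suolhdghra": "hrasuolh".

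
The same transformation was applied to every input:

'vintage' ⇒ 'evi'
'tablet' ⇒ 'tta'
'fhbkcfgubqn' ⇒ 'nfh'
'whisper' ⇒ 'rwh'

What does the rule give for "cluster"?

rcl

In each case the input is transformed by: move the last character to the front, then keep only the first 3 characters.
Applying both steps to "cluster": "rcluste", then "rcl".
(Check on "fhbkcfgubqn": → "nfhbkcfgubq" → "nfh" ✓)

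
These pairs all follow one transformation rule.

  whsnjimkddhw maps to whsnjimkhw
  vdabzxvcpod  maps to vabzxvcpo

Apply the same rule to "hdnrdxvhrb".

hnrxvhrb

The pattern: remove every "d".
Doing the same to "hdnrdxvhrb": "hnrxvhrb".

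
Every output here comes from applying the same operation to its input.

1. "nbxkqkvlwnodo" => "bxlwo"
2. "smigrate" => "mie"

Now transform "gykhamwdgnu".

Each output is the input with this applied: swap each adjacent pair of characters (1↔2, 3↔4, ...), then keep one character in every 3, starting at position 1 (positions 1st, 4th, 7th, ...).
Starting from "gykhamwdgnu": after the first operation, "yghkmadwngu"; after the second, "ykdg".

ykdg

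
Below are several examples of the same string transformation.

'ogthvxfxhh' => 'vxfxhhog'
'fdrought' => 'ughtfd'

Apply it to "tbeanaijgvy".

naijgvytb

What's happening: move the first 2 characters to the end (rotate left by 2), then delete the first 2 characters.
"tbeanaijgvy" → "eanaijgvytb" → "naijgvytb".
(Check on "ogthvxfxhh": → "thvxfxhhog" → "vxfxhhog" ✓)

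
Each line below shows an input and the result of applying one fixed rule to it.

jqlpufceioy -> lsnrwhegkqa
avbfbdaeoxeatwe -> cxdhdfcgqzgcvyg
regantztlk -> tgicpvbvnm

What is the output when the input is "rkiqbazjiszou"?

tmksdcblkubqw

The rule is to shift every letter 2 places forward in the alphabet (wrapping around).
"rkiqbazjiszou" → "tmksdcblkubqw".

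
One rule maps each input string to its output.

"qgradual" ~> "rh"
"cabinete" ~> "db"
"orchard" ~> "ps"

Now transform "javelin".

The transformation: shift every letter 1 place forward in the alphabet (wrapping around), then keep only the first 2 characters.
For "javelin", step one produces "kbwfmjo"; step two turns that into "kb".

kb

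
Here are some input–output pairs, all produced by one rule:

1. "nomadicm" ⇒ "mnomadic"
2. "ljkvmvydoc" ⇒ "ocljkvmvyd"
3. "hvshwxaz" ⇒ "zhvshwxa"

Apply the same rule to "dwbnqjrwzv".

zvdwbnqjrw

Rule — swap the front and back halves of the string, then move the first 3 characters to the end (rotate left by 3).
Working it through for "dwbnqjrwzv": intermediate "jrwzvdwbnq", final "zvdwbnqjrw".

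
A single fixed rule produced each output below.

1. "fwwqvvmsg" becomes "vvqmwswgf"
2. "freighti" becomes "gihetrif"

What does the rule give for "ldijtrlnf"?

Rule — take characters alternately from the front and the back (1st, last, 2nd, 2nd-last, ...), then reverse the string.
"ldijtrlnf" → "trjlindfl".

trjlindfl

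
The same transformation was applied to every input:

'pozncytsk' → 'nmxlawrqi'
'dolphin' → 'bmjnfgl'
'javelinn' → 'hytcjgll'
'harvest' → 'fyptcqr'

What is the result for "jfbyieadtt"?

hdzwgcybrr

Looking at the pairs, the operation is to shift every letter 2 places backward in the alphabet (wrapping around).
For "jfbyieadtt" the result is "hdzwgcybrr".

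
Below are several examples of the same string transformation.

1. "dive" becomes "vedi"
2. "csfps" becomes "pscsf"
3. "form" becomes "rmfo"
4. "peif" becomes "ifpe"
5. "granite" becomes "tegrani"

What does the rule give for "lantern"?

rnlante

Rule — move the last 2 characters to the front (rotate right by 2).
Doing the same to "lantern": "rnlante".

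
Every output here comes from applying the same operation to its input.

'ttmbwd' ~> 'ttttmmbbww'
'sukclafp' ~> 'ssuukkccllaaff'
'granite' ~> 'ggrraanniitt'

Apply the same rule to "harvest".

hhaarrvveess

The pattern: delete the last character, then double every character.
Applying both steps to "harvest": "harves", then "hhaarrvveess".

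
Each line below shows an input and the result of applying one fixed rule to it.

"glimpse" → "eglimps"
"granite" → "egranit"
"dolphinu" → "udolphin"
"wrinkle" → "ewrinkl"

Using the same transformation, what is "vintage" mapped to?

evintag

Looking at the pairs, the operation is to move the last character to the front.
Doing the same to "vintage": "evintag".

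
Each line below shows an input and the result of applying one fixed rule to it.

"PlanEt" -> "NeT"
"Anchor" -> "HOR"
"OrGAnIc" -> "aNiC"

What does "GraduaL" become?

DUAl

The pattern: flip the case of every letter, then delete the first 3 characters.
On "GraduaL": the first step gives "gRADUAl", and the second then gives "DUAl".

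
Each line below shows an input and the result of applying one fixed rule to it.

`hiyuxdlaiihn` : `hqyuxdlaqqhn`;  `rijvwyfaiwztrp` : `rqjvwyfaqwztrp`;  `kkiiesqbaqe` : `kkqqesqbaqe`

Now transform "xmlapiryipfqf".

Each output is the input with this applied: replace every "i" with "q".
On "xmlapiryipfqf" that produces "xmlapqryqpfqf".

xmlapqryqpfqf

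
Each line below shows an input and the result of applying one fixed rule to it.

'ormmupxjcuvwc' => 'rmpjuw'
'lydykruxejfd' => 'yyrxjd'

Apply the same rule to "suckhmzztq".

ukmzq

Looking at the pairs, the operation is to keep every other character starting from the second (positions 2nd, 4th, 6th, ...).
So "suckhmzztq" becomes "ukmzq".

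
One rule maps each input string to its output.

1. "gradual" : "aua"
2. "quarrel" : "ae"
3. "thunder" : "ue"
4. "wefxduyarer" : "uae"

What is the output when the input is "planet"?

ae

The transformation: delete the first 2 characters, then keep only the vowels.
For "planet", step one produces "anet"; step two turns that into "ae".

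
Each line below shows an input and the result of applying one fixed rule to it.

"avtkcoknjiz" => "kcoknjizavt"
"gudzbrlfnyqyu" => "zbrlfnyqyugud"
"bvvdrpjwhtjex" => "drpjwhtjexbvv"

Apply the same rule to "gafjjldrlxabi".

jjldrlxabigaf

Rule — move the first 3 characters to the end (rotate left by 3).
So "gafjjldrlxabi" becomes "jjldrlxabigaf".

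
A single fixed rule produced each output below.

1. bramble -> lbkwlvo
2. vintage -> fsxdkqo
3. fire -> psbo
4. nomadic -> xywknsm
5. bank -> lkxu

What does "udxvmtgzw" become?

Each output is the input with this applied: shift every letter 10 places forward in the alphabet (wrapping around).
Doing the same to "udxvmtgzw": "enhfwdqjg".

enhfwdqjg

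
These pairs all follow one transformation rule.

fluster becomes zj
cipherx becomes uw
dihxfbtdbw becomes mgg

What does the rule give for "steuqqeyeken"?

jvjs

Looking at the pairs, the operation is to keep one character in every 3, starting at position 3 (positions 3rd, 6th, 9th, ...), then shift every letter 5 places forward in the alphabet (wrapping around).
For "steuqqeyeken" the result is "jvjs".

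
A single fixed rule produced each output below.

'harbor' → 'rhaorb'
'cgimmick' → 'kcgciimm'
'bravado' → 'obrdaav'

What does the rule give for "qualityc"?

Each output is the input with this applied: swap the first and last characters, then take characters alternately from the front and the back (1st, last, 2nd, 2nd-last, ...).
Starting from "qualityc": after the first operation, "cualityq"; after the second, "cquyatli".

cquyatli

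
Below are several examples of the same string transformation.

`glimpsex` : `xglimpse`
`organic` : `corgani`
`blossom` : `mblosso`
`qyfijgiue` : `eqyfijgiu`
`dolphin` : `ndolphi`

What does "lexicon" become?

nlexico

Looking at the pairs, the operation is to move the last character to the front.
"lexicon" → "nlexico".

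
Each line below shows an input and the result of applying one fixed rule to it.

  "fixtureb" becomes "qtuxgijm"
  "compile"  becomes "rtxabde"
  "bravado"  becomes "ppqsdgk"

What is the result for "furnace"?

Each output is the input with this applied: sort the characters into alphabetical order, then shift every letter 11 places backward in the alphabet (wrapping around).
So "furnace" becomes "prtucgj".

prtucgj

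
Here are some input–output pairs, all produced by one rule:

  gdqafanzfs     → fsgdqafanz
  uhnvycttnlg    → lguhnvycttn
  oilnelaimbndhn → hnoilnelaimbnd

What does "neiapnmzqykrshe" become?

Looking at the pairs, the operation is to move the last 2 characters to the front (rotate right by 2).
For "neiapnmzqykrshe" the result is "heneiapnmzqykrs".

heneiapnmzqykrs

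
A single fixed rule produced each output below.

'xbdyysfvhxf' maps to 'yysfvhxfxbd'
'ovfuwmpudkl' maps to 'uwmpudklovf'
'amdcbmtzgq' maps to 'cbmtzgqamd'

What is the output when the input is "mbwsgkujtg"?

sgkujtgmbw

In each case the input is transformed by: move the first 3 characters to the end (rotate left by 3).
Applying that to "mbwsgkujtg" gives "sgkujtgmbw".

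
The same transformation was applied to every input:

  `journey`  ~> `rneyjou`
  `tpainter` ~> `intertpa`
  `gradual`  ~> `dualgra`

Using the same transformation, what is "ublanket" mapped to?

Each output is the input with this applied: move the first 3 characters to the end (rotate left by 3).
So "ublanket" becomes "anketubl".

anketubl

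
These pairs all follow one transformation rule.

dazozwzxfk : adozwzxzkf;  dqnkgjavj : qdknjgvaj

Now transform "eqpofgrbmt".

qeopgfbrtm

In each case the input is transformed by: swap each adjacent pair of characters (1↔2, 3↔4, ...).
Doing the same to "eqpofgrbmt": "qeopgfbrtm".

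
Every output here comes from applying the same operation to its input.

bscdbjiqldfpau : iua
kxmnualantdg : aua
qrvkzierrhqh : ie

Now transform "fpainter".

iae

Rule — swap each adjacent pair of characters (1↔2, 3↔4, ...), then keep only the vowels.
Starting from "fpainter": after the first operation, "pfiatnre"; after the second, "iae".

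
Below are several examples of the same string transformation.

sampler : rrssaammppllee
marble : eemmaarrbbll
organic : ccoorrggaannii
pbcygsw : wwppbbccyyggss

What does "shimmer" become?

rrsshhiimmmmee

Each output is the input with this applied: move the last character to the front, then double every character.
"shimmer" → "rshimme" → "rrsshhiimmmmee".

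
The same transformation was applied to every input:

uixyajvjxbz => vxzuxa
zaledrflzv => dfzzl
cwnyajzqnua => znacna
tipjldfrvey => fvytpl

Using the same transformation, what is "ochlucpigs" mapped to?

upgoh

The pattern: keep every other character starting from the first (positions 1st, 3rd, 5th, ...), then move the last 3 characters to the front (rotate right by 3).
Starting from "ochlucpigs": after the first operation, "ohupg"; after the second, "upgoh".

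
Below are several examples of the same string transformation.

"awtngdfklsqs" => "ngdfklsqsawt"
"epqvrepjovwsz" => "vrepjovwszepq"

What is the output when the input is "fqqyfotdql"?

yfotdqlfqq

In each case the input is transformed by: move the first 3 characters to the end (rotate left by 3).
For "fqqyfotdql" the result is "yfotdqlfqq".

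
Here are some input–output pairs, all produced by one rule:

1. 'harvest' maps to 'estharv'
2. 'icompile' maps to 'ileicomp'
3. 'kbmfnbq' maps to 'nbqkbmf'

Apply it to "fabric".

The rule is to move the last 3 characters to the front (rotate right by 3).
On "fabric" that produces "ricfab".

ricfab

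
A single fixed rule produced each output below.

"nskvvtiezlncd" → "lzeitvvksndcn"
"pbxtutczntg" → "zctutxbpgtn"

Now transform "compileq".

Each output is the input with this applied: reverse the string, then move the first 3 characters to the end (rotate left by 3).
"compileq" → "qelipmoc" → "ipmocqel".

ipmocqel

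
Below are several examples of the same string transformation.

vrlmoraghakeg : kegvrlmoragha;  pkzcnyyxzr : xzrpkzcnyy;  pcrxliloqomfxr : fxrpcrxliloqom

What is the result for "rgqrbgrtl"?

The pattern: move the last 3 characters to the front (rotate right by 3).
Doing the same to "rgqrbgrtl": "rtlrgqrbg".

rtlrgqrbg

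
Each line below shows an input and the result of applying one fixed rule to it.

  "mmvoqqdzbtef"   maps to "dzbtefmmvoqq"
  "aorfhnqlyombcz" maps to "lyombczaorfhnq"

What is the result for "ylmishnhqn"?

The pattern: swap the front and back halves of the string.
So "ylmishnhqn" becomes "hnhqnylmis".

hnhqnylmis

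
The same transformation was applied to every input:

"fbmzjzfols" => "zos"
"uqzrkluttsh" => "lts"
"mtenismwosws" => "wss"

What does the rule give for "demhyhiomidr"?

oir

What's happening: keep every other character starting from the second (positions 2nd, 4th, 6th, ...), then keep only the last 3 characters.
Working it through for "demhyhiomidr": intermediate "ehhoir", final "oir".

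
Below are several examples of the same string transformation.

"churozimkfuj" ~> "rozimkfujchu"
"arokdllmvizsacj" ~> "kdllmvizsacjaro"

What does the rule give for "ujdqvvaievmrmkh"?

qvvaievmrmkhujd

Each output is the input with this applied: move the first 3 characters to the end (rotate left by 3).
"ujdqvvaievmrmkh" → "qvvaievmrmkhujd".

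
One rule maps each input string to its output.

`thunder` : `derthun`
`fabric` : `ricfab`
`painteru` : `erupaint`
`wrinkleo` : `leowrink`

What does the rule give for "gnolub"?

What's happening: move the last 3 characters to the front (rotate right by 3).
Applying that to "gnolub" gives "lubgno".

lubgno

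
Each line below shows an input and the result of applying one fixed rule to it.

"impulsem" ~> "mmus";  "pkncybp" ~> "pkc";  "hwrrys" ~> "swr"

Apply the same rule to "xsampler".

Each output is the input with this applied: move the last 2 characters to the front (rotate right by 2), then keep every other character starting from the second (positions 2nd, 4th, 6th, ...).
On "xsampler": the first step gives "erxsampl", and the second then gives "rsml".

rsml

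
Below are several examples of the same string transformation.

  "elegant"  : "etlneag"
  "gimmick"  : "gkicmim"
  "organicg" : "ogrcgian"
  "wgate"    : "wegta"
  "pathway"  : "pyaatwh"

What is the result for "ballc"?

bcall

The rule is to take characters alternately from the front and the back (1st, last, 2nd, 2nd-last, ...).
On "ballc" that produces "bcall".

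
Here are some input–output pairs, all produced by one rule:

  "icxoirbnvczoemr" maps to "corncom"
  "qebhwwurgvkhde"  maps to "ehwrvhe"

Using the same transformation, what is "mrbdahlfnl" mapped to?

rdhfl

Rule — keep every other character starting from the second (positions 2nd, 4th, 6th, ...).
Applying that to "mrbdahlfnl" gives "rdhfl".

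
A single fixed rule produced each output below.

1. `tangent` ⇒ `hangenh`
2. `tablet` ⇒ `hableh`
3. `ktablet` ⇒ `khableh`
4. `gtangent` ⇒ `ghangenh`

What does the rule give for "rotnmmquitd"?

Each output is the input with this applied: replace every "t" with "h".
Doing the same to "rotnmmquitd": "rohnmmquihd".

rohnmmquihd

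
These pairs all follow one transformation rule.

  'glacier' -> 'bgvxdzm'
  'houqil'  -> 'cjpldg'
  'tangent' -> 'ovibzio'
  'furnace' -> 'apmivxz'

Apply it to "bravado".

Rule — shift every letter 5 places backward in the alphabet (wrapping around).
Doing the same to "bravado": "wmvqvyj".

wmvqvyj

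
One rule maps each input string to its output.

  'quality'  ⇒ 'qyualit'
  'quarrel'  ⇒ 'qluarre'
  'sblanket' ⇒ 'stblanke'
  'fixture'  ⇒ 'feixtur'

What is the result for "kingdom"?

In each case the input is transformed by: swap the first and last characters, then move the last character to the front.
On "kingdom" that produces "kmingdo".

kmingdo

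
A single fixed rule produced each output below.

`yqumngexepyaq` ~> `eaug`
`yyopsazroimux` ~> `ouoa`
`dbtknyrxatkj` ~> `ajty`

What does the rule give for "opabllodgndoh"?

goal

What's happening: keep one character in every 3, starting at position 3 (positions 3rd, 6th, 9th, ...), then move the last 2 characters to the front (rotate right by 2).
On "opabllodgndoh" that produces "goal".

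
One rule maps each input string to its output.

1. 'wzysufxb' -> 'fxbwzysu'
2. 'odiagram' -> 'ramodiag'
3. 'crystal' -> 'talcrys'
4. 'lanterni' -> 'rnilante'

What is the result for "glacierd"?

What's happening: move the last 3 characters to the front (rotate right by 3).
"glacierd" → "erdglaci".

erdglaci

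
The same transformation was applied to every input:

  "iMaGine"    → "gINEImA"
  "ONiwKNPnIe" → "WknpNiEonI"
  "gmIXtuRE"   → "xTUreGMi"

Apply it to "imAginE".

GINeIMa

Each output is the input with this applied: move the first 3 characters to the end (rotate left by 3), then flip the case of every letter.
Starting from "imAginE": after the first operation, "ginEimA"; after the second, "GINeIMa".
(Check on "gmIXtuRE": → "XtuREgmI" → "xTUreGMi" ✓)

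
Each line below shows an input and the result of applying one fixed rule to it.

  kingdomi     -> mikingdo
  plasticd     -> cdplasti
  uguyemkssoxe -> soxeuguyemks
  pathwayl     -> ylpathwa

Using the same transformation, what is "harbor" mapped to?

rharbo

In each case the input is transformed by: swap the front and back halves of the string, then move the first 2 characters to the end (rotate left by 2).
Starting from "harbor": after the first operation, "borhar"; after the second, "rharbo".
(Check on "plasticd": → "ticdplas" → "cdplasti" ✓)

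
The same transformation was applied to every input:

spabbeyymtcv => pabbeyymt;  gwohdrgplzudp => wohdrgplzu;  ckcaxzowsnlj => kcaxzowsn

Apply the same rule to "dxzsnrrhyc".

xzsnrrh

Looking at the pairs, the operation is to move the last 2 characters to the front (rotate right by 2), then delete the first 3 characters.
On "dxzsnrrhyc": the first step gives "ycdxzsnrrh", and the second then gives "xzsnrrh".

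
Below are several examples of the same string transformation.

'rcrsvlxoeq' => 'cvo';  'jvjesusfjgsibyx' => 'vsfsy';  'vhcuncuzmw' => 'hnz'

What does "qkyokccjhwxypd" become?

The pattern: keep one character in every 3, starting at position 2 (positions 2nd, 5th, 8th, ...).
Doing the same to "qkyokccjhwxypd": "kkjxd".

kkjxd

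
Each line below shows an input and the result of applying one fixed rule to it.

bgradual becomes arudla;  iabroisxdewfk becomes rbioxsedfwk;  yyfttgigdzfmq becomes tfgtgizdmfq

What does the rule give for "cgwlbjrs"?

lwjbsr

Each output is the input with this applied: swap each adjacent pair of characters (1↔2, 3↔4, ...), then delete the first 2 characters.
"cgwlbjrs" → "gclwjbsr" → "lwjbsr".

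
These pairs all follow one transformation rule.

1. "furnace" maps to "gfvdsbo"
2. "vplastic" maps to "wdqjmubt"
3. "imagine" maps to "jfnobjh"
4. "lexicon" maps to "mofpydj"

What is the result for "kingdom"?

Rule — take characters alternately from the front and the back (1st, last, 2nd, 2nd-last, ...), then shift every letter 1 place forward in the alphabet (wrapping around).
For "kingdom" the result is "lnjpoeh".
(Check on "vplastic": → "vcpiltas" → "wdqjmubt" ✓)

lnjpoeh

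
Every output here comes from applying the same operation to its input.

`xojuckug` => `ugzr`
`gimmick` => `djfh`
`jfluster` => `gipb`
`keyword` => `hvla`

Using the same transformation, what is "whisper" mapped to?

The rule is to shift every letter 3 places backward in the alphabet (wrapping around), then keep every other character starting from the first (positions 1st, 3rd, 5th, ...).
Applying that to "whisper" gives "tfmo".

tfmo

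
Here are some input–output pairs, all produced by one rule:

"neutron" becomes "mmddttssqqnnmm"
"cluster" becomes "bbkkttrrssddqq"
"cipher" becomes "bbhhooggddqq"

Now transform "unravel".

ttmmqqzzuuddkk

The rule is to shift every letter 1 place backward in the alphabet (wrapping around), then double every character.
Working it through for "unravel": intermediate "tmqzudk", final "ttmmqqzzuuddkk".
(Check on "cluster": → "bktrsdq" → "bbkkttrrssddqq" ✓)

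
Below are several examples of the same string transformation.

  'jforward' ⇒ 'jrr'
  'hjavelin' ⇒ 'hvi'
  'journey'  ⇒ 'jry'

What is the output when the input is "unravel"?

ual

The pattern: keep one character in every 3, starting at position 1 (positions 1st, 4th, 7th, ...).
On "unravel" that produces "ual".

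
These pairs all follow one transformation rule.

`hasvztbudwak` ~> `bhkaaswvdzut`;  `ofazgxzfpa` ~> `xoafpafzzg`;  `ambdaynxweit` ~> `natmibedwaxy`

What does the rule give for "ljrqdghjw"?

The rule is to take characters alternately from the front and the back (1st, last, 2nd, 2nd-last, ...), then move the last character to the front.
Starting from "ljrqdghjw": after the first operation, "lwjjrhqgd"; after the second, "dlwjjrhqg".
(Check on "hasvztbudwak": → "hkaaswvdzutb" → "bhkaaswvdzut" ✓)

dlwjjrhqg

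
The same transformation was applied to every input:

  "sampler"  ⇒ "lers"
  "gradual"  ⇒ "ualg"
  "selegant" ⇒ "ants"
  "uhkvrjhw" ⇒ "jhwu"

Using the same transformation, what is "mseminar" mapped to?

Looking at the pairs, the operation is to move the first character to the end, then keep only the last 4 characters.
On "mseminar": the first step gives "seminarm", and the second then gives "narm".

narm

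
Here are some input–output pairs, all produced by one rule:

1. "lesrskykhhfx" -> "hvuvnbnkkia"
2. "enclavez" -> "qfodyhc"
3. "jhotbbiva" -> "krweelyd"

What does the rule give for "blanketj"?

odqnhwm

In each case the input is transformed by: delete the first character, then shift every letter 3 places forward in the alphabet (wrapping around).
Working it through for "blanketj": intermediate "lanketj", final "odqnhwm".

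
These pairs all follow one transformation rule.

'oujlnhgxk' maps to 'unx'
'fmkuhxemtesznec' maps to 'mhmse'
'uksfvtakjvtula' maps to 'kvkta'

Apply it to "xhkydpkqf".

hdq

The rule is to keep one character in every 3, starting at position 2 (positions 2nd, 5th, 8th, ...).
Doing the same to "xhkydpkqf": "hdq".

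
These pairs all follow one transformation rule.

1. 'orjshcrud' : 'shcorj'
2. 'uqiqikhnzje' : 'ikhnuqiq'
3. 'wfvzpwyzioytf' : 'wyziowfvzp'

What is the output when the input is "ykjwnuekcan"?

In each case the input is transformed by: delete the last 3 characters, then swap the front and back halves of the string.
"ykjwnuekcan" → "ykjwnuek" → "nuekykjw".

nuekykjw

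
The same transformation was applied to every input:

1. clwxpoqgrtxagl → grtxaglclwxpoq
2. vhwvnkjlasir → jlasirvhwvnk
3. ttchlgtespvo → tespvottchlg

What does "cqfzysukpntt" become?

The rule is to swap the front and back halves of the string.
On "cqfzysukpntt" that produces "ukpnttcqfzys".

ukpnttcqfzys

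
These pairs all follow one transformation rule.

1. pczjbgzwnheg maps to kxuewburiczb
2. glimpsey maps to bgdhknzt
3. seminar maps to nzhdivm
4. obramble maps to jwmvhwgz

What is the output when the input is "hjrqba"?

The rule is to shift every letter 5 places backward in the alphabet (wrapping around).
Doing the same to "hjrqba": "cemlwv".

cemlwv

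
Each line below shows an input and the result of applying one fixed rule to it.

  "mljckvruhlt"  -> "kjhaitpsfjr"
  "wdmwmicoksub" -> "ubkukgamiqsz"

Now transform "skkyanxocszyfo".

qiiwylvmaqxwdm

Looking at the pairs, the operation is to shift every letter 2 places backward in the alphabet (wrapping around).
"skkyanxocszyfo" → "qiiwylvmaqxwdm".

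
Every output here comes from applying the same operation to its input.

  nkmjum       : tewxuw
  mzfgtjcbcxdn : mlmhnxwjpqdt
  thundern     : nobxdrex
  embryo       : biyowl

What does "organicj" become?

xsmtybqk

Rule — swap the front and back halves of the string, then shift every letter 10 places forward in the alphabet (wrapping around).
On "organicj": the first step gives "nicjorga", and the second then gives "xsmtybqk".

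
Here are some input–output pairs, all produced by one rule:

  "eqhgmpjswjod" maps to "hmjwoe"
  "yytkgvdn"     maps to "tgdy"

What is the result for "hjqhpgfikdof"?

qpfkoh

The rule is to move the first 2 characters to the end (rotate left by 2), then keep every other character starting from the first (positions 1st, 3rd, 5th, ...).
Working it through for "hjqhpgfikdof": intermediate "qhpgfikdofhj", final "qpfkoh".
(Check on "eqhgmpjswjod": → "hgmpjswjodeq" → "hmjwoe" ✓)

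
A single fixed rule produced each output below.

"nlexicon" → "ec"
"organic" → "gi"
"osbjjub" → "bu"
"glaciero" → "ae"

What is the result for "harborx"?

What's happening: keep one character in every 3, starting at position 3 (positions 3rd, 6th, 9th, ...).
Applying that to "harborx" gives "rr".

rr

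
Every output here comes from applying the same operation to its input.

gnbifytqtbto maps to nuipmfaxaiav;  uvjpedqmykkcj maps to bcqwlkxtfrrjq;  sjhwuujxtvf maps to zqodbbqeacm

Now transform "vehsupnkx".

clozbwure

What's happening: shift every letter 7 places forward in the alphabet (wrapping around).
"vehsupnkx" → "clozbwure".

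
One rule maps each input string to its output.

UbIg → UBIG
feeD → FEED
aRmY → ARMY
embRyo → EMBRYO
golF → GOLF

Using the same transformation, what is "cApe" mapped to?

CAPE

Each output is the input with this applied: convert every letter to uppercase.
On "cApe" that produces "CAPE".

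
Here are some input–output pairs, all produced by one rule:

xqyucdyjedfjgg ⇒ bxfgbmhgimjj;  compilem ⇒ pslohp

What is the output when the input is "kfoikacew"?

rlndfhz

What's happening: delete the first 2 characters, then shift every letter 3 places forward in the alphabet (wrapping around).
For "kfoikacew", step one produces "oikacew"; step two turns that into "rlndfhz".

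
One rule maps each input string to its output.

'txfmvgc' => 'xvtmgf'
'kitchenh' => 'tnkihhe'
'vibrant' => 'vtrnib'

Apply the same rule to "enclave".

The pattern: sort the characters into reverse alphabetical order, then delete the last character.
Applying both steps to "enclave": "vnleeca", then "vnleec".

vnleec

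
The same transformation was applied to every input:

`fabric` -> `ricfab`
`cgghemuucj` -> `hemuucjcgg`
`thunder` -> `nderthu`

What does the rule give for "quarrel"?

The pattern: move the first 3 characters to the end (rotate left by 3).
Applying that to "quarrel" gives "rrelqua".

rrelqua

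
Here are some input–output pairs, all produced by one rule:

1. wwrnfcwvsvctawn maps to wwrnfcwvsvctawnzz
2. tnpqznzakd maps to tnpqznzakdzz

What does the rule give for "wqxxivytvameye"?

Each output is the input with this applied: append "zz".
"wqxxivytvameye" → "wqxxivytvameyezz".

wqxxivytvameyezz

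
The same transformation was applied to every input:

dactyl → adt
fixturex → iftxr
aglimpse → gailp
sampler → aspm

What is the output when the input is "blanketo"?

lbnae

The transformation: swap each adjacent pair of characters (1↔2, 3↔4, ...), then delete the last 3 characters.
"blanketo" → "lbnaekot" → "lbnae".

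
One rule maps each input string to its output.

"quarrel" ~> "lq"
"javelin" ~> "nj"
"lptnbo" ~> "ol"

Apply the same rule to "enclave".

The pattern: move the last character to the front, then keep only the first 2 characters.
Starting from "enclave": after the first operation, "eenclav"; after the second, "ee".

ee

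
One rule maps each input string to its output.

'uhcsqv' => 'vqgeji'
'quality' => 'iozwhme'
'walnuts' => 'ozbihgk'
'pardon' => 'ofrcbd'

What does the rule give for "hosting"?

In each case the input is transformed by: move the first character to the end, then shift every letter 12 places backward in the alphabet (wrapping around).
On "hosting": the first step gives "ostingh", and the second then gives "cghwbuv".

cghwbuv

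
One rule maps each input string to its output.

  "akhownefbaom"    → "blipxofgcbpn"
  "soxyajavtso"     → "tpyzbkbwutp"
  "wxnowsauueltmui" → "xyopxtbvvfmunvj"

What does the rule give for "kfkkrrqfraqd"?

In each case the input is transformed by: shift every letter 1 place forward in the alphabet (wrapping around).
Applying that to "kfkkrrqfraqd" gives "lgllssrgsbre".

lgllssrgsbre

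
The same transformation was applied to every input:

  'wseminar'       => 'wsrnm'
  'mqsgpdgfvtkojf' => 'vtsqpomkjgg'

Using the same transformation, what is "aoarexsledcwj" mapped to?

In each case the input is transformed by: sort the characters into reverse alphabetical order, then delete the last 3 characters.
Applying that to "aoarexsledcwj" gives "xwsroljeed".

xwsroljeed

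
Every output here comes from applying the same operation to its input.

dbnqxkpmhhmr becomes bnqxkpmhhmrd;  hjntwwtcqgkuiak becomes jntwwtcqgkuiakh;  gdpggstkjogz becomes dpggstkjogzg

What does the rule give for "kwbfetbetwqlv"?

wbfetbetwqlvk

The pattern: move the first character to the end.
Applying that to "kwbfetbetwqlv" gives "wbfetbetwqlvk".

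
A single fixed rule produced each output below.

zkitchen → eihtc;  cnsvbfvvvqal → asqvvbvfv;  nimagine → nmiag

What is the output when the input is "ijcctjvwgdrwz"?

wcrcdtgjwv

The pattern: take characters alternately from the front and the back (1st, last, 2nd, 2nd-last, ...), then delete the first 3 characters.
"ijcctjvwgdrwz" → "izjwcrcdtgjwv" → "wcrcdtgjwv".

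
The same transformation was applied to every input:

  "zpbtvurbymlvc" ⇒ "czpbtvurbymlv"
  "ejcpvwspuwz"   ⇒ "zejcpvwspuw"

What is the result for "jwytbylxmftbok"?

kjwytbylxmftbo

The rule is to move the last character to the front.
"jwytbylxmftbok" → "kjwytbylxmftbo".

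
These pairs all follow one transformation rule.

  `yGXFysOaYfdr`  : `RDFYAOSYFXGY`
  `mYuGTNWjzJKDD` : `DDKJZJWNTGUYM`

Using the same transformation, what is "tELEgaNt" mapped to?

The transformation: reverse the string, then convert every letter to uppercase.
Starting from "tELEgaNt": after the first operation, "tNagELEt"; after the second, "TNAGELET".

TNAGELET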